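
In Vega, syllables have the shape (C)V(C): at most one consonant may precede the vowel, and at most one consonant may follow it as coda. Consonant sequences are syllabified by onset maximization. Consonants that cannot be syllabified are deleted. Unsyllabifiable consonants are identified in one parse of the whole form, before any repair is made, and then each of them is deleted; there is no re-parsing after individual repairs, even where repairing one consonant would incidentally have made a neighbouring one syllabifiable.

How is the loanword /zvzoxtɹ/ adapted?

Under (C)V(C), the unsyllabifiable consonants are /z/, /v/, /t/, /ɹ/ (at most one coda consonant is licensed; onsets are limited to one consonant).
Deleting the stranded consonants removes /z/, /v/, /t/, /ɹ/.

zox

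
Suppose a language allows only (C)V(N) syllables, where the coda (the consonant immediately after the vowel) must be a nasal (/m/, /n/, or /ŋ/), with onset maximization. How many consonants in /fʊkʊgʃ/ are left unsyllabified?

Under (C)V(N), the unsyllabifiable consonants are /g/, /ʃ/ (only a nasal (/m/, /n/, or /ŋ/) is licensed in coda position; onsets are limited to one consonant).

2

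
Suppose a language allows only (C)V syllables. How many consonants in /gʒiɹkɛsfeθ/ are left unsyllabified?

4

The consonants /g/, /ɹ/, /s/, /θ/ cannot be parsed into a legal (C)V syllable (no codas are permitted; onsets are limited to one consonant).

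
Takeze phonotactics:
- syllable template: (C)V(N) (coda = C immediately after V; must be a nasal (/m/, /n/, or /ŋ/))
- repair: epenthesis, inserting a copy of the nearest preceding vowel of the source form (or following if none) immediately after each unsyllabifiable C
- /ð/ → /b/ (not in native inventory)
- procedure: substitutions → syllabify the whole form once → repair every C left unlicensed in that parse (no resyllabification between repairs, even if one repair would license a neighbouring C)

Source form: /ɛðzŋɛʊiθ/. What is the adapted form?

ɛbɛzɛŋɛʊiθi

Substitution: /ð/ → /b/, giving /ɛbzŋɛʊiθ/.
Syllabifying with onset maximization leaves /b/, /z/, /θ/ stranded (only a nasal (/m/, /n/, or /ŋ/) is licensed in coda position; onsets are limited to one consonant).
Each unlicensed consonant becomes the onset of a new syllable: /b/ → /bɛ/, /z/ → /zɛ/, /θ/ → /θi/.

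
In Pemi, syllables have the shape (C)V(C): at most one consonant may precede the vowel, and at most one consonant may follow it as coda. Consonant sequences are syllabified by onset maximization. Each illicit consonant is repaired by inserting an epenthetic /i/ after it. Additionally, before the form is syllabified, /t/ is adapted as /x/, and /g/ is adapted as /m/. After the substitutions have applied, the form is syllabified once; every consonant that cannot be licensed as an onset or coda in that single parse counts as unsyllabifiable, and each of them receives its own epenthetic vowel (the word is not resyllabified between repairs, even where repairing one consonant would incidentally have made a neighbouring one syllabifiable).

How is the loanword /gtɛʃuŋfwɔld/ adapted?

Substitution: /g/ → /m/, /t/ → /x/, giving /mxɛʃuŋfwɔld/.
Syllabifying with onset maximization leaves /m/, /f/, /d/ stranded (at most one coda consonant is licensed; onsets are limited to one consonant).
Each unlicensed consonant becomes the onset of a new syllable: /m/ → /mi/, /f/ → /fi/, /d/ → /di/.

mixɛʃuŋfiwɔldi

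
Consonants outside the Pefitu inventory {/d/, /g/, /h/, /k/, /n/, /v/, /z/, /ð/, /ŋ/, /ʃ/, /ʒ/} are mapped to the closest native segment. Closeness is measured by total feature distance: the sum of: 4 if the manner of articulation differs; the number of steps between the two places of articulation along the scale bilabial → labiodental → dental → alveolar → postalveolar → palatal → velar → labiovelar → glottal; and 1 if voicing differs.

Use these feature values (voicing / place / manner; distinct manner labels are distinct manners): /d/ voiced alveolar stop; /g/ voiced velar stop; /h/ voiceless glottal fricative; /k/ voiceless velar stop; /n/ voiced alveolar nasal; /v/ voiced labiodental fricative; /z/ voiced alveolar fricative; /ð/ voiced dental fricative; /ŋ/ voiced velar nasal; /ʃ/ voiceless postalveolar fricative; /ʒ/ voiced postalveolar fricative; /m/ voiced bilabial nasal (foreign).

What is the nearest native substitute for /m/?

/n/ is closest: same manner (nasal), place distance 3 (bilabial→alveolar), same voicing; total 3. Next closest is /v/ at distance 5.

n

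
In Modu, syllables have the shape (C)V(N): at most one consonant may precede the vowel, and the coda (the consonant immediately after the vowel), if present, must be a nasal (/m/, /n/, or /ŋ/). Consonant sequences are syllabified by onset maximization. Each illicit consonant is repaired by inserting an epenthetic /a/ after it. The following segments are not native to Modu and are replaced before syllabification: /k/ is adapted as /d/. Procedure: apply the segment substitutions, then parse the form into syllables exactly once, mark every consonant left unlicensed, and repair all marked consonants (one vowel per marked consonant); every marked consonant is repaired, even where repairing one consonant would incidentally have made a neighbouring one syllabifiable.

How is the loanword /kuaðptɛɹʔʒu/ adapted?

Substitution: /k/ → /d/, giving /duaðptɛɹʔʒu/.
Syllabifying with onset maximization leaves /ð/, /p/, /ɹ/, /ʔ/ stranded (only a nasal (/m/, /n/, or /ŋ/) is licensed in coda position; onsets are limited to one consonant).
Inserting the epenthetic vowel yields /ð/ → /ða/, /p/ → /pa/, /ɹ/ → /ɹa/, /ʔ/ → /ʔa/.

duaðapatɛɹaʔaʒu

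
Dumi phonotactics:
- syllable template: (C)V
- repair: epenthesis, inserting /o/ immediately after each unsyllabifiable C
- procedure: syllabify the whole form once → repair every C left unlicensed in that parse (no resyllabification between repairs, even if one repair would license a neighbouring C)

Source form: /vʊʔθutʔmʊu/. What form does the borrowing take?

The consonants /ʔ/, /t/, /ʔ/ cannot be parsed into a legal (C)V syllable (no codas are permitted; onsets are limited to one consonant).
Each unlicensed consonant becomes the onset of a new syllable: /ʔ/ → /ʔo/, /t/ → /to/, /ʔ/ → /ʔo/.

vʊʔoθutoʔomʊu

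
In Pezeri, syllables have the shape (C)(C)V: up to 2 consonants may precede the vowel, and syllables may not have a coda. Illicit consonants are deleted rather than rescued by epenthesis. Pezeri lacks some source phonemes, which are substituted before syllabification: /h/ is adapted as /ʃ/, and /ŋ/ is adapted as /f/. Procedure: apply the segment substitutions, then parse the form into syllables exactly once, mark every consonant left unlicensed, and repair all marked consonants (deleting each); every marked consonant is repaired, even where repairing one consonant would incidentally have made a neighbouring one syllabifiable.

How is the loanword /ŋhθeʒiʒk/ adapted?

Substitution: /ŋ/ → /f/, /h/ → /ʃ/, giving /fʃθeʒiʒk/.
The consonants /f/, /ʒ/, /k/ cannot be parsed into a legal (C)(C)V syllable (no codas are permitted; onsets may contain at most 2 consonants).
Each unlicensed consonant is deleted: /f/, /ʒ/, /k/.

ʃθeʒi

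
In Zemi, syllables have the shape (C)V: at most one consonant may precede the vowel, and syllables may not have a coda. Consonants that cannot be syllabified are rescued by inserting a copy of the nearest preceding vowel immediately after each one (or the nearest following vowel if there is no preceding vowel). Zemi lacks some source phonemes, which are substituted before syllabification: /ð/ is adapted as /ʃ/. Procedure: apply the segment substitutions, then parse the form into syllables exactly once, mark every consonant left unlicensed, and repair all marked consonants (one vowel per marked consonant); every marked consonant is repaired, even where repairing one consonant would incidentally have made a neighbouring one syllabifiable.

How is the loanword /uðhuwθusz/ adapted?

uʃuhuwuθusuzu

Substitution: /ð/ → /ʃ/, giving /uʃhuwθusz/.
Under (C)V, the unsyllabifiable consonants are /ʃ/, /w/, /s/, /z/ (no codas are permitted; onsets are limited to one consonant).
Each unlicensed consonant becomes the onset of a new syllable: /ʃ/ → /ʃu/, /w/ → /wu/, /s/ → /su/, /z/ → /zu/.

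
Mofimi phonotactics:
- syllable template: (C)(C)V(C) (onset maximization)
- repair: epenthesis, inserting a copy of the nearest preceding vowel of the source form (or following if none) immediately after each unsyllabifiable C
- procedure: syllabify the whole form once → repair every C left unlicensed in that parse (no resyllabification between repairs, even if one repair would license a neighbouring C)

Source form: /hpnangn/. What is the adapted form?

The consonants /h/, /g/, /n/ cannot be parsed into a legal (C)(C)V(C) syllable (at most one coda consonant is licensed; onsets may contain at most 2 consonants).
Inserting the epenthetic vowel yields /h/ → /ha/, /g/ → /ga/, /n/ → /na/.

hapnangana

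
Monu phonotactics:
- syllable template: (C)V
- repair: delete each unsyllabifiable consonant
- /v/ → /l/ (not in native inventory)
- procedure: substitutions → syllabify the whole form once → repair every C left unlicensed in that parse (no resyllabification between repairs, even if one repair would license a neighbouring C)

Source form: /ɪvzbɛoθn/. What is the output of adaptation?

Substitution: /v/ → /l/, giving /ɪlzbɛoθn/.
Under (C)V, the unsyllabifiable consonants are /l/, /z/, /θ/, /n/ (no codas are permitted; onsets are limited to one consonant).
Deleting the stranded consonants removes /l/, /z/, /θ/, /n/.

ɪbɛo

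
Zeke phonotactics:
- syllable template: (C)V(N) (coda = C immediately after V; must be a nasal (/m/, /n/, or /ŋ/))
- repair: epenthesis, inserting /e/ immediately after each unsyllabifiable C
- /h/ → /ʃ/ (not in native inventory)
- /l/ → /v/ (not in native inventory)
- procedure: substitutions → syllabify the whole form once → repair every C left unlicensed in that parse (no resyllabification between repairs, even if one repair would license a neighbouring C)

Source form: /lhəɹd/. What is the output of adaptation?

Substitution: /l/ → /v/, /h/ → /ʃ/, giving /vʃəɹd/.
Under (C)V(N), the unsyllabifiable consonants are /v/, /ɹ/, /d/ (only a nasal (/m/, /n/, or /ŋ/) is licensed in coda position; onsets are limited to one consonant).
Each unlicensed consonant becomes the onset of a new syllable: /v/ → /ve/, /ɹ/ → /ɹe/, /d/ → /de/.

veʃəɹede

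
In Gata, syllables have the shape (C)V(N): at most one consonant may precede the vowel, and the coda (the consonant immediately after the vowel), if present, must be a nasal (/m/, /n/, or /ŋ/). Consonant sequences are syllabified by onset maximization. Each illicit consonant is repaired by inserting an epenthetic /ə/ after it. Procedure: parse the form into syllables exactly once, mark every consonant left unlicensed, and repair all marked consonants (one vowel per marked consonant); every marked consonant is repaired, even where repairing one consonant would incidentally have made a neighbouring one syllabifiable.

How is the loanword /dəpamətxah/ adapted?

Syllabifying with onset maximization leaves /t/, /h/ stranded (only a nasal (/m/, /n/, or /ŋ/) is licensed in coda position; onsets are limited to one consonant).
Inserting the epenthetic vowel yields /t/ → /tə/, /h/ → /hə/.

dəpamətəxahə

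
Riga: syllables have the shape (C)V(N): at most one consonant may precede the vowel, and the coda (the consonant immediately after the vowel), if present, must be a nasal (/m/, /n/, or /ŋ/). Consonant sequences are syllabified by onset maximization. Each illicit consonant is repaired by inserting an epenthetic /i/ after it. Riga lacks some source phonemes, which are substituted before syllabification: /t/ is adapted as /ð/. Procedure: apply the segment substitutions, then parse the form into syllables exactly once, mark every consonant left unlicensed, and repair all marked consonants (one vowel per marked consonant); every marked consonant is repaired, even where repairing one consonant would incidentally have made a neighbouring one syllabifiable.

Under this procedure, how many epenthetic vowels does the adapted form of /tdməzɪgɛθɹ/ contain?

4

After substitution the input is /ðdməzɪgɛθɹ/.
The unsyllabifiable consonants are /ð/, /d/, /θ/, /ɹ/; each receives one epenthetic vowel.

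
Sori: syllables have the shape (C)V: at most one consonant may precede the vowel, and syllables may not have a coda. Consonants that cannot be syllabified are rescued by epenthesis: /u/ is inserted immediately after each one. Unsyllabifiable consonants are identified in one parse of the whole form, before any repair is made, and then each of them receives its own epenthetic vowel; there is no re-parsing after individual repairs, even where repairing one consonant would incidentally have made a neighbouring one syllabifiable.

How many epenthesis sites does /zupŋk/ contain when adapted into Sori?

The unsyllabifiable consonants are /p/, /ŋ/, /k/; each receives one epenthetic vowel.

3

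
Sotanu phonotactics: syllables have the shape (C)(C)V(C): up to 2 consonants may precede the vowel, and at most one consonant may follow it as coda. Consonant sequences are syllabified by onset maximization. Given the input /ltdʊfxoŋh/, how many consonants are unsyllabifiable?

Syllabifying with onset maximization leaves /l/, /h/ stranded (at most one coda consonant is licensed; onsets may contain at most 2 consonants).

2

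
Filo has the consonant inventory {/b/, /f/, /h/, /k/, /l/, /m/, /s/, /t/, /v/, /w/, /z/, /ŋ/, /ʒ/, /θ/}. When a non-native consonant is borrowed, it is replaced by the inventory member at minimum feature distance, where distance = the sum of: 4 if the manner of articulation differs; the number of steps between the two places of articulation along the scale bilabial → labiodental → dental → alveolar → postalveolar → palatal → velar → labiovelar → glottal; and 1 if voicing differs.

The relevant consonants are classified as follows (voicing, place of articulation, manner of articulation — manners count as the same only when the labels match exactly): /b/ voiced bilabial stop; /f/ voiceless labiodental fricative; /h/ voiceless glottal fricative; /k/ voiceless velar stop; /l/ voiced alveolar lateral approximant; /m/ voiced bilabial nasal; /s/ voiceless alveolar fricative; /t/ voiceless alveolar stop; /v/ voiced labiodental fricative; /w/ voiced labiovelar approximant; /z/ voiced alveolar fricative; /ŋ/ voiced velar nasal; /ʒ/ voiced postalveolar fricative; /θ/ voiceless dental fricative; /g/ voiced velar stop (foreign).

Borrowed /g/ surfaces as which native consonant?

/k/ is closest: same manner (stop), place distance 0 (velar→velar), voicing differs (+1); total 1. Next closest is /t/ at distance 4.

k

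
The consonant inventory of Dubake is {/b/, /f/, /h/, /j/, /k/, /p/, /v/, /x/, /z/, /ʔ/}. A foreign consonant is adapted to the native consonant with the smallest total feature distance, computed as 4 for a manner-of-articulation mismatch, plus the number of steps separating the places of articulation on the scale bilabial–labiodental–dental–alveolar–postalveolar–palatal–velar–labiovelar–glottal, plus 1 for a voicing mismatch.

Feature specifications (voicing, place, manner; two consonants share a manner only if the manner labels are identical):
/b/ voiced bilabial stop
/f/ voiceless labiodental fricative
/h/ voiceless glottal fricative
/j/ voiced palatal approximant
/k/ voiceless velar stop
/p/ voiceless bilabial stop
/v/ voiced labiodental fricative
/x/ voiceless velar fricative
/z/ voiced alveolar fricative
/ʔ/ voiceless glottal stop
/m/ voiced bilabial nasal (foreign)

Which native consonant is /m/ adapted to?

/b/ is closest: manner differs (nasal→stop, +4), place distance 0 (bilabial→bilabial), same voicing; total 4. Next closest is /p/ at distance 5.

b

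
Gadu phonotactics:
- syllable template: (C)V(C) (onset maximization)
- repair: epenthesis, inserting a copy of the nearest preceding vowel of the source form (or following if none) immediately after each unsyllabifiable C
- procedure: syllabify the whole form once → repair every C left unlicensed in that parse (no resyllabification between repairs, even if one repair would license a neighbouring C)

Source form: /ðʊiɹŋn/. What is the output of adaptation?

The consonants /ŋ/, /n/ cannot be parsed into a legal (C)V(C) syllable (at most one coda consonant is licensed; onsets are limited to one consonant).
Each unlicensed consonant becomes the onset of a new syllable: /ŋ/ → /ŋi/, /n/ → /ni/.

ðʊiɹŋini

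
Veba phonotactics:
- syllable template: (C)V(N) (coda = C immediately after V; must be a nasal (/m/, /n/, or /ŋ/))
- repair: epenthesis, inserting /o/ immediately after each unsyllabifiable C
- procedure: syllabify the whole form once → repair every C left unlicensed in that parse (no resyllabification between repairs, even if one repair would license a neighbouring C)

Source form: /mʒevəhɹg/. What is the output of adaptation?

moʒevəhoɹogo

Under (C)V(N), the unsyllabifiable consonants are /m/, /h/, /ɹ/, /g/ (only a nasal (/m/, /n/, or /ŋ/) is licensed in coda position; onsets are limited to one consonant).
Inserting the epenthetic vowel yields /m/ → /mo/, /h/ → /ho/, /ɹ/ → /ɹo/, /g/ → /go/.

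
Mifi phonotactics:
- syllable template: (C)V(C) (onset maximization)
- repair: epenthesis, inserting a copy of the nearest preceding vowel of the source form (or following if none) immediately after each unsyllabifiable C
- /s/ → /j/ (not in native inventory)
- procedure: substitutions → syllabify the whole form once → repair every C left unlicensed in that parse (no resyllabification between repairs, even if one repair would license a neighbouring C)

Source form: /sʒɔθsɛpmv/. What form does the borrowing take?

jɔʒɔθjɛpmɛvɛ

Substitution: /s/ → /j/, giving /jʒɔθjɛpmv/.
Syllabifying with onset maximization leaves /j/, /m/, /v/ stranded (at most one coda consonant is licensed; onsets are limited to one consonant).
Inserting the epenthetic vowel yields /j/ → /jɔ/, /m/ → /mɛ/, /v/ → /vɛ/.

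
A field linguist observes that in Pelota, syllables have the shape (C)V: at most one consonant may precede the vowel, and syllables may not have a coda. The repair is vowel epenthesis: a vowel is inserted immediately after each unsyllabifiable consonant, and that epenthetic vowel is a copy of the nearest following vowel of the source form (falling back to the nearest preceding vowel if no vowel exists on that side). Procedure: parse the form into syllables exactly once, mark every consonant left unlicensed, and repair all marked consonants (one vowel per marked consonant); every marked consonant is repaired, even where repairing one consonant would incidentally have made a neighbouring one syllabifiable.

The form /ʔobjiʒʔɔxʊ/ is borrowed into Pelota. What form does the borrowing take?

Syllabifying with onset maximization leaves /b/, /ʒ/ stranded (no codas are permitted; onsets are limited to one consonant).
Epenthesis after each stranded consonant: /b/ → /bi/, /ʒ/ → /ʒɔ/.

ʔobijiʒɔʔɔxʊ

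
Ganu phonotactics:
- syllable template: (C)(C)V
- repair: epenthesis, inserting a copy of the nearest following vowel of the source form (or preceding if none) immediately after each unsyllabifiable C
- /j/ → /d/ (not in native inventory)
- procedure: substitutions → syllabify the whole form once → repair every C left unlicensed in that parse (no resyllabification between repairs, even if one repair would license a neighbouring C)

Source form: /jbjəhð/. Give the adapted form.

dəbdəhəðə

Substitution: /j/ → /d/, giving /dbdəhð/.
The consonants /d/, /h/, /ð/ cannot be parsed into a legal (C)(C)V syllable (no codas are permitted; onsets may contain at most 2 consonants).
Inserting the epenthetic vowel yields /d/ → /də/, /h/ → /hə/, /ð/ → /ðə/.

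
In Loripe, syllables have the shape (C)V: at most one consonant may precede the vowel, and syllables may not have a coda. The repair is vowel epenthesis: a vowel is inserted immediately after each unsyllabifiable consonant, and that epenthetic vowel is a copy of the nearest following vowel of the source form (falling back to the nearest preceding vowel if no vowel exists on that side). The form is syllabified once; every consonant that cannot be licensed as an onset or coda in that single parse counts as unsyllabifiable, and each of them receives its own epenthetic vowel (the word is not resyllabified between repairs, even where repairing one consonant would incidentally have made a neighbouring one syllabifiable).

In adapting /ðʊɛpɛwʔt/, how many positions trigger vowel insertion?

The unsyllabifiable consonants are /w/, /ʔ/, /t/; each receives one epenthetic vowel.

3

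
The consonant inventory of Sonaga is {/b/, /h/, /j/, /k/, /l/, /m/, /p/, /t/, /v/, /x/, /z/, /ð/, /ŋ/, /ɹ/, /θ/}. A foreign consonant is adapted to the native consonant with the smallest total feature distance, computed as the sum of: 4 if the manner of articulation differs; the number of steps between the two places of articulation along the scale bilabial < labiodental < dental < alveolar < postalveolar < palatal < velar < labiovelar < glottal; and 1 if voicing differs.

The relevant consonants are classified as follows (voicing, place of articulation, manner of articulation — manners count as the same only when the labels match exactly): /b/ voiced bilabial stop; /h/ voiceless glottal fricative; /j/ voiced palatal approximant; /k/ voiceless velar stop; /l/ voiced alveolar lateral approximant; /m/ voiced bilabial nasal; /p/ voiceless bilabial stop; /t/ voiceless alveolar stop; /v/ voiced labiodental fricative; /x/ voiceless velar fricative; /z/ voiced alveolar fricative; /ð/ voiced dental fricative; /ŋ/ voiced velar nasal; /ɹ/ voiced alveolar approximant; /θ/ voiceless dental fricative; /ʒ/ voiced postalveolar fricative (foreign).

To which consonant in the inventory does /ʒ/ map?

/z/ is closest: same manner (fricative), place distance 1 (postalveolar→alveolar), same voicing; total 1. Next closest is /ð/ at distance 2.

z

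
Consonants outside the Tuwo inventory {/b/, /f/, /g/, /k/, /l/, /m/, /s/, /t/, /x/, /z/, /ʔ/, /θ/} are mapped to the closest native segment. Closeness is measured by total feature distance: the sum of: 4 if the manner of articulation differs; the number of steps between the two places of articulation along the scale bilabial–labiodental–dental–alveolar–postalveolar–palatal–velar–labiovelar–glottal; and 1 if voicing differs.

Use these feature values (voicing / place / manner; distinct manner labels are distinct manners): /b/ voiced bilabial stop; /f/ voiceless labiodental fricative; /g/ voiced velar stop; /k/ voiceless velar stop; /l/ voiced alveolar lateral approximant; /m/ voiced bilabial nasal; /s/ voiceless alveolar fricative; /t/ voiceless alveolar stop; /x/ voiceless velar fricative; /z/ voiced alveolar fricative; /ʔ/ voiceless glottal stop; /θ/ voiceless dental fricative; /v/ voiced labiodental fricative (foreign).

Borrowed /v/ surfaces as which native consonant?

f

/f/ is closest: same manner (fricative), place distance 0 (labiodental→labiodental), voicing differs (+1); total 1. Next closest is /z/ at distance 2.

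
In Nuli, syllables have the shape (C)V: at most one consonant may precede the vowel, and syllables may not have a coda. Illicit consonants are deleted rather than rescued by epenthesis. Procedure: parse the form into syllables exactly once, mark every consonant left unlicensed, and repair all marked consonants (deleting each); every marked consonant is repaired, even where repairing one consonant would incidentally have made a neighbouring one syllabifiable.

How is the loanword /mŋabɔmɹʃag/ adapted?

Syllabifying with onset maximization leaves /m/, /m/, /ɹ/, /g/ stranded (no codas are permitted; onsets are limited to one consonant).
Each unlicensed consonant is deleted: /m/, /m/, /ɹ/, /g/.

ŋabɔʃa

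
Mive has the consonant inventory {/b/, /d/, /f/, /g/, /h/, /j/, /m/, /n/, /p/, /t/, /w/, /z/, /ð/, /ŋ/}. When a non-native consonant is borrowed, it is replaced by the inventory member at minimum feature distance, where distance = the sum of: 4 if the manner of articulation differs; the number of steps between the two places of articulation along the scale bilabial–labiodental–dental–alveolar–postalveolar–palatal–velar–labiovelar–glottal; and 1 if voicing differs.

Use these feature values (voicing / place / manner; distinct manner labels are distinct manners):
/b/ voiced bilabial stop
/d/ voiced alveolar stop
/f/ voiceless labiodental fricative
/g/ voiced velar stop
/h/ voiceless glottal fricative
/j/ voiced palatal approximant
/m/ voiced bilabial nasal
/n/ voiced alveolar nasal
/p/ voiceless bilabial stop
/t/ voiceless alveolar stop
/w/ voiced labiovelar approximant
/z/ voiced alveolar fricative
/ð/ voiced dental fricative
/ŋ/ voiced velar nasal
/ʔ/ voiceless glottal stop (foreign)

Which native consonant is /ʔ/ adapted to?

/g/ is closest: same manner (stop), place distance 2 (glottal→velar), voicing differs (+1); total 3. Next closest is /h/ at distance 4.

g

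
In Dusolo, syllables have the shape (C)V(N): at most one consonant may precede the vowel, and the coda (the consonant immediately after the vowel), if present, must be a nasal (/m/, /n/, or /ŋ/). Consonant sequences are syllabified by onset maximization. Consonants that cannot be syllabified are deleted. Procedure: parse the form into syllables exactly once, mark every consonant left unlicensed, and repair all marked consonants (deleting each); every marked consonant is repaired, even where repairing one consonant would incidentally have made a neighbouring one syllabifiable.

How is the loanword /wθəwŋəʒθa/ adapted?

θəŋəθa

Syllabifying with onset maximization leaves /w/, /w/, /ʒ/ stranded (only a nasal (/m/, /n/, or /ŋ/) is licensed in coda position; onsets are limited to one consonant).
Deleting the stranded consonants removes /w/, /w/, /ʒ/.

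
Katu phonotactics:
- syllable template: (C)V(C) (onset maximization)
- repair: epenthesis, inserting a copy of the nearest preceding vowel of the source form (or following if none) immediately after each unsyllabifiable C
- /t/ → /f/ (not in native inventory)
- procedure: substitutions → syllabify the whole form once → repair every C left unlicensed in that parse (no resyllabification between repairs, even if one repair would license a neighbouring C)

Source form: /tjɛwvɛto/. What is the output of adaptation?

Substitution: /t/ → /f/, giving /fjɛwvɛfo/.
The consonants /f/ cannot be parsed into a legal (C)V(C) syllable (at most one coda consonant is licensed; onsets are limited to one consonant).
Epenthesis after each stranded consonant: /f/ → /fɛ/.

fɛjɛwvɛfo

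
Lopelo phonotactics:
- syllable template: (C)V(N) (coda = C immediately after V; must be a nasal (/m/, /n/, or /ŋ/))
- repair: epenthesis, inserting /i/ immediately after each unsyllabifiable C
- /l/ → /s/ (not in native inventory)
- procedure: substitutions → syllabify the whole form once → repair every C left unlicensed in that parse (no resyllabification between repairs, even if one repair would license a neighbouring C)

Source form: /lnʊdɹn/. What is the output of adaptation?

sinʊdiɹini

Substitution: /l/ → /s/, giving /snʊdɹn/.
The consonants /s/, /d/, /ɹ/, /n/ cannot be parsed into a legal (C)V(N) syllable (only a nasal (/m/, /n/, or /ŋ/) is licensed in coda position; onsets are limited to one consonant).
Epenthesis after each stranded consonant: /s/ → /si/, /d/ → /di/, /ɹ/ → /ɹi/, /n/ → /ni/.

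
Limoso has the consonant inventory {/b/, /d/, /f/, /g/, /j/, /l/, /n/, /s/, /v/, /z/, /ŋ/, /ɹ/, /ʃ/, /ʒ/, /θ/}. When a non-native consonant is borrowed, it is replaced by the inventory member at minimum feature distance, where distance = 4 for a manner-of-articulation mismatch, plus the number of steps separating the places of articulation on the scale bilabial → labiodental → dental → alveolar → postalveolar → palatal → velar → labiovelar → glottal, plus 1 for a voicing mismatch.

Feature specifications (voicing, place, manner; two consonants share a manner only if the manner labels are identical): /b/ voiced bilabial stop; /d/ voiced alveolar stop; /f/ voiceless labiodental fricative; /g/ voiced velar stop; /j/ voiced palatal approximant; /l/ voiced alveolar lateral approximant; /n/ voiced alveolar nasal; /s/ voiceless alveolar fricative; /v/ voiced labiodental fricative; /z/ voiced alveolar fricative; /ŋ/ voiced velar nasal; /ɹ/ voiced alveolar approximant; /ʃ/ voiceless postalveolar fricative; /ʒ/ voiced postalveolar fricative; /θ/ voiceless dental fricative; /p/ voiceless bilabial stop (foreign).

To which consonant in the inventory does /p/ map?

/b/ is closest: same manner (stop), place distance 0 (bilabial→bilabial), voicing differs (+1); total 1. Next closest is /d/ at distance 4.

b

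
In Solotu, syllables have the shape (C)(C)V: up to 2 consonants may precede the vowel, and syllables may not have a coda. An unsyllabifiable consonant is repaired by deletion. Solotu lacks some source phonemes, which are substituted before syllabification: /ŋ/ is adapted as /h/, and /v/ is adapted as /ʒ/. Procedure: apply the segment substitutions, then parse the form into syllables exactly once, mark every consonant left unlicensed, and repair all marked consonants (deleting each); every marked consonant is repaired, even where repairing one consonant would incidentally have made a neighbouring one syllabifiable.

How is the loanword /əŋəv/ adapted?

əhə

Substitution: /ŋ/ → /h/, /v/ → /ʒ/, giving /əhəʒ/.
Under (C)(C)V, the unsyllabifiable consonants are /ʒ/ (no codas are permitted; onsets may contain at most 2 consonants).
Deleting the stranded consonants removes /ʒ/.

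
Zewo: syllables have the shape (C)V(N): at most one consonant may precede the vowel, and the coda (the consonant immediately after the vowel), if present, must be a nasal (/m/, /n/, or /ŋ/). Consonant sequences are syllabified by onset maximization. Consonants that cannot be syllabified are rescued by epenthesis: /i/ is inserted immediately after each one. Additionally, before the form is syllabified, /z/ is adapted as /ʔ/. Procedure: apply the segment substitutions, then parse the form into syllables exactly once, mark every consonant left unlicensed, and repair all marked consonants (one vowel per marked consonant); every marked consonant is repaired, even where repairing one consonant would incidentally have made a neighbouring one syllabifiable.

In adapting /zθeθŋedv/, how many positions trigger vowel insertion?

4

After substitution the input is /ʔθeθŋedv/.
The unsyllabifiable consonants are /ʔ/, /θ/, /d/, /v/; each receives one epenthetic vowel.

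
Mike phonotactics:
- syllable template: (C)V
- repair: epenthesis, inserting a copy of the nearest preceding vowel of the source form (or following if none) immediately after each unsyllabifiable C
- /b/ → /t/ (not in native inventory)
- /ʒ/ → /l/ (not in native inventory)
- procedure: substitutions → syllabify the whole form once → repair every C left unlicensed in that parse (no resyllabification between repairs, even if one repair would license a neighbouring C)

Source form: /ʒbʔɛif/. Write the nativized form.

lɛtɛʔɛifi

Substitution: /ʒ/ → /l/, /b/ → /t/, giving /ltʔɛif/.
The consonants /l/, /t/, /f/ cannot be parsed into a legal (C)V syllable (no codas are permitted; onsets are limited to one consonant).
Inserting the epenthetic vowel yields /l/ → /lɛ/, /t/ → /tɛ/, /f/ → /fi/.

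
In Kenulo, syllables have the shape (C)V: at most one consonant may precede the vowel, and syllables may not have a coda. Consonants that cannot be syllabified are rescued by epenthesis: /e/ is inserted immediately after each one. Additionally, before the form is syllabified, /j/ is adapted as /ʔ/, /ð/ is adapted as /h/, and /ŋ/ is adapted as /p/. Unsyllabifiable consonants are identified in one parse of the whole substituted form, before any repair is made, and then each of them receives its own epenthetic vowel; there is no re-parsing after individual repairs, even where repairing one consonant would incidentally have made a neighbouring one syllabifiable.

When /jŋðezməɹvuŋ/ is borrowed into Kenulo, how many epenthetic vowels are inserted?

After substitution the input is /ʔphezməɹvup/.
The unsyllabifiable consonants are /ʔ/, /p/, /z/, /ɹ/, /p/; each receives one epenthetic vowel.

5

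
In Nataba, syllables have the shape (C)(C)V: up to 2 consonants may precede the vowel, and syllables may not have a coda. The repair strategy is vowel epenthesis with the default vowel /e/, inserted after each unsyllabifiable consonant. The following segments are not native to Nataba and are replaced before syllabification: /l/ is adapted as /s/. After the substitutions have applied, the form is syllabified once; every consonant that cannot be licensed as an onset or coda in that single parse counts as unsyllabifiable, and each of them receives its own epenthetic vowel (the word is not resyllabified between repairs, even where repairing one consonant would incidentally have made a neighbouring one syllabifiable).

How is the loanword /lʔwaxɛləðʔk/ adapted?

seʔwaxɛsəðeʔeke

Substitution: /l/ → /s/, giving /sʔwaxɛsəðʔk/.
The consonants /s/, /ð/, /ʔ/, /k/ cannot be parsed into a legal (C)(C)V syllable (no codas are permitted; onsets may contain at most 2 consonants).
Each unlicensed consonant becomes the onset of a new syllable: /s/ → /se/, /ð/ → /ðe/, /ʔ/ → /ʔe/, /k/ → /ke/.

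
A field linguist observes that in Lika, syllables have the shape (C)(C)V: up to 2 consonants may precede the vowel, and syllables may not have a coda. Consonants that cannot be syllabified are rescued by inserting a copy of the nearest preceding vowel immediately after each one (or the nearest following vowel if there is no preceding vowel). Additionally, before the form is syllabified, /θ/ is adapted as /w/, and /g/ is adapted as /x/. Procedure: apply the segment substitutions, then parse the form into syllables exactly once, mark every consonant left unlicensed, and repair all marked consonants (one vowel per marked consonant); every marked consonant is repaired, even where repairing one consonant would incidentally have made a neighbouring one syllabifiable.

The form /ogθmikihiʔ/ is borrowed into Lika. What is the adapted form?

oxowmikihiʔi

Substitution: /g/ → /x/, /θ/ → /w/, giving /oxwmikihiʔ/.
Under (C)(C)V, the unsyllabifiable consonants are /x/, /ʔ/ (no codas are permitted; onsets may contain at most 2 consonants).
Epenthesis after each stranded consonant: /x/ → /xo/, /ʔ/ → /ʔi/.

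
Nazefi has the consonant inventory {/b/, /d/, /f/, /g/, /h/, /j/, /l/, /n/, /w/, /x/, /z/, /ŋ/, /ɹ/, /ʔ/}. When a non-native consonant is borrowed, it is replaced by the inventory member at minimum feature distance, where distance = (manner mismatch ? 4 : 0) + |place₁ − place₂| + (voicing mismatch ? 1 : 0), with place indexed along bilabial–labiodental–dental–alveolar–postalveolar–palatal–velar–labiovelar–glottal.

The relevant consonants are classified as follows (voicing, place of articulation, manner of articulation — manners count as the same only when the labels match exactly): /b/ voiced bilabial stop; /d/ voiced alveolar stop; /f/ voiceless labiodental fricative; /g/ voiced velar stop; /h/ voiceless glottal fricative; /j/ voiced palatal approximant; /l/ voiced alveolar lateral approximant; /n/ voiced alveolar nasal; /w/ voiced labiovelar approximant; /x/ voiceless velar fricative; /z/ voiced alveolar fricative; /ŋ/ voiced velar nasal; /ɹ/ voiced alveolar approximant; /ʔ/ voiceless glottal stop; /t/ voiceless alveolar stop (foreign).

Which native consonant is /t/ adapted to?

/d/ is closest: same manner (stop), place distance 0 (alveolar→alveolar), voicing differs (+1); total 1. Next closest is /b/ at distance 4.

d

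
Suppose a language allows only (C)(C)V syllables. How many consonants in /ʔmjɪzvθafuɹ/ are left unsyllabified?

3

The consonants /ʔ/, /z/, /ɹ/ cannot be parsed into a legal (C)(C)V syllable (no codas are permitted; onsets may contain at most 2 consonants).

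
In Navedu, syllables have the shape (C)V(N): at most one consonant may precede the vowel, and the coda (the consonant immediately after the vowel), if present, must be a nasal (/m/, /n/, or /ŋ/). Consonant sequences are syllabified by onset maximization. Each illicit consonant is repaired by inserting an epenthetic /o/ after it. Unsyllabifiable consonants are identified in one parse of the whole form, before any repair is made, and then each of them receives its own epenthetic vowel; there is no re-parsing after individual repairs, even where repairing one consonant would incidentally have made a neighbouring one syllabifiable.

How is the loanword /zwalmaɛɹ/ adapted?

Syllabifying with onset maximization leaves /z/, /l/, /ɹ/ stranded (only a nasal (/m/, /n/, or /ŋ/) is licensed in coda position; onsets are limited to one consonant).
Inserting the epenthetic vowel yields /z/ → /zo/, /l/ → /lo/, /ɹ/ → /ɹo/.

zowalomaɛɹo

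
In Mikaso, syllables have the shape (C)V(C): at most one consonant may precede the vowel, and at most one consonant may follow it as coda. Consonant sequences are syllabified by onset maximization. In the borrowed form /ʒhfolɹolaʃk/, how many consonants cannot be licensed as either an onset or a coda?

Under (C)V(C), the unsyllabifiable consonants are /ʒ/, /h/, /k/ (at most one coda consonant is licensed; onsets are limited to one consonant).

3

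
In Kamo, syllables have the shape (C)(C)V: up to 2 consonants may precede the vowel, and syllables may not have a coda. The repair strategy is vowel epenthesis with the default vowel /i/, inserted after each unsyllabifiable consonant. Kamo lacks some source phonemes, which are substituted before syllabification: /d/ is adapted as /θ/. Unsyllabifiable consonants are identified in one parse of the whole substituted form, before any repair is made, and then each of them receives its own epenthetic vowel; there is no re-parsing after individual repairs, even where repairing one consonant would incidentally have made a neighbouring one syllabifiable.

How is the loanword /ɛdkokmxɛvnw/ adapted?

ɛθkokimxɛviniwi

Substitution: /d/ → /θ/, giving /ɛθkokmxɛvnw/.
Under (C)(C)V, the unsyllabifiable consonants are /k/, /v/, /n/, /w/ (no codas are permitted; onsets may contain at most 2 consonants).
Inserting the epenthetic vowel yields /k/ → /ki/, /v/ → /vi/, /n/ → /ni/, /w/ → /wi/.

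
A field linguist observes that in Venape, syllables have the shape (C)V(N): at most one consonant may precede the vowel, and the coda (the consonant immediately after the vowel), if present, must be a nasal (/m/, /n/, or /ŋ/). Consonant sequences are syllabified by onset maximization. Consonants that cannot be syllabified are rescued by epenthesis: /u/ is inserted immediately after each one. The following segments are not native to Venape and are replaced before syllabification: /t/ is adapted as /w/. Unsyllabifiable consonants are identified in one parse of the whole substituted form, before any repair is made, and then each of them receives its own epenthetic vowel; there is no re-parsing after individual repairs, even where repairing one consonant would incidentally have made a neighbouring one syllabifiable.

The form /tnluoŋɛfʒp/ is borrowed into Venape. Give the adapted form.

Substitution: /t/ → /w/, giving /wnluoŋɛfʒp/.
Under (C)V(N), the unsyllabifiable consonants are /w/, /n/, /f/, /ʒ/, /p/ (only a nasal (/m/, /n/, or /ŋ/) is licensed in coda position; onsets are limited to one consonant).
Epenthesis after each stranded consonant: /w/ → /wu/, /n/ → /nu/, /f/ → /fu/, /ʒ/ → /ʒu/, /p/ → /pu/.

wunuluoŋɛfuʒupu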